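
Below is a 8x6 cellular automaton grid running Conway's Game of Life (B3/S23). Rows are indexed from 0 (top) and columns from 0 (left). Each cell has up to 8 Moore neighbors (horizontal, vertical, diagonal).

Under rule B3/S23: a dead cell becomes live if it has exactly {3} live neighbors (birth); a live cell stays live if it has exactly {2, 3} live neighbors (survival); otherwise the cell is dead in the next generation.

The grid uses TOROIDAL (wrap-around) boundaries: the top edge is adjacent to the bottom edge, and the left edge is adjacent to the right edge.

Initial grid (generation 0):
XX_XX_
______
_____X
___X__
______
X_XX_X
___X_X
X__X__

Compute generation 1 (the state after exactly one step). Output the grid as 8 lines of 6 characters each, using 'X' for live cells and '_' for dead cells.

Simulating step by step:
Generation 0 (given above): 14 live cells
Generation 1: 22 live cells
(generation 1 grid is the final answer)

Answer: XXXXXX
X___XX
______
______
__XXX_
X_XX_X
_X_X_X
XX_X__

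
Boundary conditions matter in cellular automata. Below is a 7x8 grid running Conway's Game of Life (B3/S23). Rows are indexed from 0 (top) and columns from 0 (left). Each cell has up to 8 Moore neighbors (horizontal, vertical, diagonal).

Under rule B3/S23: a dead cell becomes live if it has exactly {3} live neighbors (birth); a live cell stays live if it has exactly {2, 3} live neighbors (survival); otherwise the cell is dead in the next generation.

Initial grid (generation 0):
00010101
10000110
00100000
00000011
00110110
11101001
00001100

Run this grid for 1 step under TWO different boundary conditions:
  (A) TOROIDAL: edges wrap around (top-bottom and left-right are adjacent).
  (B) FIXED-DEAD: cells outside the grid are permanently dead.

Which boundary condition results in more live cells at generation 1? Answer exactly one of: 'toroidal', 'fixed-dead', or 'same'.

Under TOROIDAL boundary, generation 1:
00000001
00001111
00000100
00110111
00111100
11100001
01100101
Population = 23

Under FIXED-DEAD boundary, generation 1:
00001100
00001110
00000101
00110111
00111100
01100000
01011100
Population = 22

Comparison: toroidal=23, fixed-dead=22 -> toroidal

Answer: toroidal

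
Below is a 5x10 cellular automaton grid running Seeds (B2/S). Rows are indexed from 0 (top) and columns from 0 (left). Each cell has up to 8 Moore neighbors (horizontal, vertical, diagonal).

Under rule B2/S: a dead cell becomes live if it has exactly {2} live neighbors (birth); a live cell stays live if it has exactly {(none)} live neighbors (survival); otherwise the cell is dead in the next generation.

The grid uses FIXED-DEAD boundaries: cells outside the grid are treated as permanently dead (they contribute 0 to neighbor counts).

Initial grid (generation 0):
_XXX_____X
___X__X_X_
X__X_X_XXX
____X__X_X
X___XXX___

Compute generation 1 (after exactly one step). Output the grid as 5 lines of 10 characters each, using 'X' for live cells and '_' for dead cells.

Answer: ____X__XX_
X____X____
__X_______
XX________
___X___XX_

Derivation:
Simulating step by step:
Generation 0 (given above): 20 live cells
Generation 1: 11 live cells
(generation 1 grid is the final answer)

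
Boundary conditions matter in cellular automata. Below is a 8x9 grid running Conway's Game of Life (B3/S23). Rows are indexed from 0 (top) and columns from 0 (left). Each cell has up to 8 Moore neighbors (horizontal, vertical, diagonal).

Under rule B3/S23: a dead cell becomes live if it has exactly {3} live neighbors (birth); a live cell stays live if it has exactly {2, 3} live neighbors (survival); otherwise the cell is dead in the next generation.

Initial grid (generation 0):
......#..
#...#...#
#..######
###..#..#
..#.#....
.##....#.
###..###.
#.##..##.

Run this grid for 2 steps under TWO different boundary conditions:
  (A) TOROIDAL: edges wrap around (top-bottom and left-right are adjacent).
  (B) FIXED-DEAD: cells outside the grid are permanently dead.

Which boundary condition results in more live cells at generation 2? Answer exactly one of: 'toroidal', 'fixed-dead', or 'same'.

Under TOROIDAL boundary, generation 2:
#....#..#
#.....#..
.##.#....
..##.....
#......##
#.....##.
#...#.#..
#.##.##.#
Population = 25

Under FIXED-DEAD boundary, generation 2:
.........
..###..#.
..#.#...#
#.##...#.
#........
##....#..
#....#.##
.#..#.#..
Population = 22

Comparison: toroidal=25, fixed-dead=22 -> toroidal

Answer: toroidal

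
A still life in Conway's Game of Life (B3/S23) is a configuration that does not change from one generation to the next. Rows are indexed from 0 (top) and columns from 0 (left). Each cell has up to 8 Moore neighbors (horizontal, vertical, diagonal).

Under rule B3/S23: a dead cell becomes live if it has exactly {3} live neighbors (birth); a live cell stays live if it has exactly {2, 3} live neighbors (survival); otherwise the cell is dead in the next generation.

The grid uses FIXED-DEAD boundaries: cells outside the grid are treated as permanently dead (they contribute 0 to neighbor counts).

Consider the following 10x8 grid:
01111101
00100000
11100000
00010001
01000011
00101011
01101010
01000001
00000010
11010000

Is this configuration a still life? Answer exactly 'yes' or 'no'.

Compute generation 1 and compare to generation 0 (given above):
Generation 1:
01111000
10001000
01110000
10000011
00110100
00100000
01100010
01100111
11100000
00000000
Cell (0,5) differs: gen0=1 vs gen1=0 -> NOT a still life.

Answer: no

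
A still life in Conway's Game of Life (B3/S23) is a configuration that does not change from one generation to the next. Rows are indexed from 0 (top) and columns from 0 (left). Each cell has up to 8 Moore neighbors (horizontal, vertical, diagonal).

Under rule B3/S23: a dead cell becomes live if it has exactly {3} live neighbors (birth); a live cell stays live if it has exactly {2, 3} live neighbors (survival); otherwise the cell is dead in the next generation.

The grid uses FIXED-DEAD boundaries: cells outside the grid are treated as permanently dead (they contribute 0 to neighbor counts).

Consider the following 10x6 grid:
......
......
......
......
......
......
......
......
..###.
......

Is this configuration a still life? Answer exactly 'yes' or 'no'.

Compute generation 1 and compare to generation 0 (given above):
Generation 1:
......
......
......
......
......
......
......
...#..
...#..
...#..
Cell (7,3) differs: gen0=0 vs gen1=1 -> NOT a still life.

Answer: no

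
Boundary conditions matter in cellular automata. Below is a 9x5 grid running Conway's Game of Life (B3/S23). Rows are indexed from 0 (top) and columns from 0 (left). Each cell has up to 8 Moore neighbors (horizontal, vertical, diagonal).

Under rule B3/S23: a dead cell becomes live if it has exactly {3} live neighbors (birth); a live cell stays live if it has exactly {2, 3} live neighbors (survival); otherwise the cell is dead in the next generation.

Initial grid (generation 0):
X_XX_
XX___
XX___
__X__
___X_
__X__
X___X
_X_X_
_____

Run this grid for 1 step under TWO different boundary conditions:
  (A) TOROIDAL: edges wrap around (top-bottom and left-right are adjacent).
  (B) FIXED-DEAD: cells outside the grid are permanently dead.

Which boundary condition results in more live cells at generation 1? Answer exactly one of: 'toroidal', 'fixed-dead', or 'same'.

Answer: toroidal

Derivation:
Under TOROIDAL boundary, generation 1:
X_X_X
_____
X_X__
_XX__
__XX_
___XX
XXXXX
X___X
_X_XX
Population = 21

Under FIXED-DEAD boundary, generation 1:
X_X__
_____
X_X__
_XX__
__XX_
___X_
_XXX_
_____
_____
Population = 12

Comparison: toroidal=21, fixed-dead=12 -> toroidal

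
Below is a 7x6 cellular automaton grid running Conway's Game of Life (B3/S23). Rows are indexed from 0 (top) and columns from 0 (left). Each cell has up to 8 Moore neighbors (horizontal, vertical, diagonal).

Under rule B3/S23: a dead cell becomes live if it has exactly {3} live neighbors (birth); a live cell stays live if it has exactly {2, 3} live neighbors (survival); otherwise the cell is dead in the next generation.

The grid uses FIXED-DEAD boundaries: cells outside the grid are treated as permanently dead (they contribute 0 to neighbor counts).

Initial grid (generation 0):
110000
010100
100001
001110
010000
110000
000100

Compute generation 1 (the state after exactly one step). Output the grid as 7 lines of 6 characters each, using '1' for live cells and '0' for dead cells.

Answer: 111000
011000
010000
011110
110100
111000
000000

Derivation:
Simulating step by step:
Generation 0 (given above): 13 live cells
Generation 1: 16 live cells
(generation 1 grid is the final answer)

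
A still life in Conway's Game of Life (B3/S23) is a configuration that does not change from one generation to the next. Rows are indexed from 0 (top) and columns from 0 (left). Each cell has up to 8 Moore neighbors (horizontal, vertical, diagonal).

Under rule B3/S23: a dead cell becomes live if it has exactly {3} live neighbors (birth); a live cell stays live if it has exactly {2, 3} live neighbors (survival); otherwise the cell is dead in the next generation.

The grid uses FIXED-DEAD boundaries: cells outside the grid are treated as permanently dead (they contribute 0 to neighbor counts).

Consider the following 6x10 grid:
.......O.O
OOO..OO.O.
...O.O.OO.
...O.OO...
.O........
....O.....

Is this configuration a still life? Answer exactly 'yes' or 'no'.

Compute generation 1 and compare to generation 0 (given above):
Generation 1:
.O....OOO.
.OO.OO...O
.O.O....O.
..O..OOO..
....OO....
..........
Cell (0,1) differs: gen0=0 vs gen1=1 -> NOT a still life.

Answer: no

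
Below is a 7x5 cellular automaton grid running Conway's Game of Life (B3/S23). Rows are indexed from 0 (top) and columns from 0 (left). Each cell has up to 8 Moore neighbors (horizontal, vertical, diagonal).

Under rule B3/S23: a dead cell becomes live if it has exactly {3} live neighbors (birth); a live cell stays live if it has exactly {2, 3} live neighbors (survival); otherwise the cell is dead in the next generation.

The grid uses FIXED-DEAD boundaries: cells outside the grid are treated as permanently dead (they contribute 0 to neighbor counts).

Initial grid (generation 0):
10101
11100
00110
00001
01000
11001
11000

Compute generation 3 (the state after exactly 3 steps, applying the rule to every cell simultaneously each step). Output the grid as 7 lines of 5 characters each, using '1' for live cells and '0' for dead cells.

Simulating step by step:
Generation 0 (given above): 15 live cells
Generation 1: 13 live cells
10110
10000
00110
00110
11000
00100
11000
Generation 2: 9 live cells
01000
00000
01110
00010
01010
00100
01000
Generation 3: 9 live cells
(generation 3 grid is the final answer)

Answer: 00000
01000
00110
01011
00010
01100
00000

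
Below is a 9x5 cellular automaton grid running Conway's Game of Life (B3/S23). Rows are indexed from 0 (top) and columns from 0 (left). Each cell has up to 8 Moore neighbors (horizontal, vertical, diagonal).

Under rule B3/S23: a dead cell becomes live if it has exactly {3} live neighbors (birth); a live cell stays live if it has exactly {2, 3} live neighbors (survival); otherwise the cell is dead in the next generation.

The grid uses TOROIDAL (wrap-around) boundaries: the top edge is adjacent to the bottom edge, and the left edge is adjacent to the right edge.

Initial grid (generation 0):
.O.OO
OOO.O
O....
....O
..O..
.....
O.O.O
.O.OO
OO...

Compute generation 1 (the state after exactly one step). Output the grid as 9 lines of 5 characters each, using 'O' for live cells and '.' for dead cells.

Answer: ...O.
..O..
...O.
.....
.....
.O.O.
OOO.O
...O.
.O...

Derivation:
Simulating step by step:
Generation 0 (given above): 18 live cells
Generation 1: 11 live cells
(generation 1 grid is the final answer)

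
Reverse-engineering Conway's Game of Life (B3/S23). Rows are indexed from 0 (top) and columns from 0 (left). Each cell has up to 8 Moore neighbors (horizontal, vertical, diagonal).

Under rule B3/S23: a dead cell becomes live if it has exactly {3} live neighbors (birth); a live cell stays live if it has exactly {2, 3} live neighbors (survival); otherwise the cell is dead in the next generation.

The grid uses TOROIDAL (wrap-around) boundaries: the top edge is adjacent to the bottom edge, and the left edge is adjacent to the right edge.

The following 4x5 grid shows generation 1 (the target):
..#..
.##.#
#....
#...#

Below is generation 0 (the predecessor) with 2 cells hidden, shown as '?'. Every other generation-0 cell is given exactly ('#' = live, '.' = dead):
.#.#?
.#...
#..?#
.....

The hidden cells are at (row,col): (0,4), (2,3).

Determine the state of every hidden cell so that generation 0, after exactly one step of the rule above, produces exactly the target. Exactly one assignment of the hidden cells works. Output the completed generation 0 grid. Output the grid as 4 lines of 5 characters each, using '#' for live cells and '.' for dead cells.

Hidden generation-0 cells (in order): (0,4), (2,3).
A hidden cell only influences target cells in its own 3x3 neighborhood. Try each of the 2^2 = 4 assignments, step the completed generation 0 forward once under B3/S23, and compare with the target:
  (0,4)=. (2,3)=. -> step reproduces the target at every cell -> ACCEPT
  (0,4)=. (2,3)=# -> step gives (1,2)='.' but target has '#' -> reject
  (0,4)=# (2,3)=. -> step gives (0,0)='#' but target has '.' -> reject
  (0,4)=# (2,3)=# -> step gives (0,0)='#' but target has '.' -> reject
Unique solution: (0,4)=dead, (2,3)=dead.
Check: live-neighbor counts of every cell in the completed generation 0:
21301
42323
22111
32223
Applying B3/S23 to generation 0 with these counts gives:
..#..
.##.#
#....
#...#
which matches the target exactly.

Answer: .#.#.
.#...
#...#
.....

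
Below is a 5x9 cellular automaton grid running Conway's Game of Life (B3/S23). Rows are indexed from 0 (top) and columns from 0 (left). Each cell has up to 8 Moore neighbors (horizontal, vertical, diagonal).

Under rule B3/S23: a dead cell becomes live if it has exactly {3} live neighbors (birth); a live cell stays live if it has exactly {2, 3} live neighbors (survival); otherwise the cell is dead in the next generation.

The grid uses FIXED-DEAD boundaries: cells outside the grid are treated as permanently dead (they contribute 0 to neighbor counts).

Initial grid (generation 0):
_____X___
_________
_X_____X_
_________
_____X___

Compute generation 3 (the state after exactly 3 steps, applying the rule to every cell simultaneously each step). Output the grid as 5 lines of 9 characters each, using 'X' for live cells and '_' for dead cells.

Simulating step by step:
Generation 0 (given above): 4 live cells
Generation 1: 0 live cells
_________
_________
_________
_________
_________
Generation 2: 0 live cells
_________
_________
_________
_________
_________
Generation 3: 0 live cells
(generation 3 grid is the final answer)

Answer: _________
_________
_________
_________
_________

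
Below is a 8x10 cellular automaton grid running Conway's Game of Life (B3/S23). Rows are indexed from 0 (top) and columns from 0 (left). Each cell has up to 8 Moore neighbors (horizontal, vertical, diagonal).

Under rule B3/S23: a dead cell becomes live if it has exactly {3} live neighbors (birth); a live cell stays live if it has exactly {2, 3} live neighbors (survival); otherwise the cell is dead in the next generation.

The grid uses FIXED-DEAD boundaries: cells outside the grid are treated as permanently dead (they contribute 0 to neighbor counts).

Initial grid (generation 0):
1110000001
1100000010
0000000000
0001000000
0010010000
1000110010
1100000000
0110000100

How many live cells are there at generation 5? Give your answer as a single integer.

Answer: 4

Derivation:
Simulating step by step:
Generation 0 (given above): 19 live cells
Generation 1: 14 live cells
1010000000
1010000000
0000000000
0000000000
0001010000
1000110000
1010000000
1110000000
Generation 2: 10 live cells
0000000000
0000000000
0000000000
0000000000
0000010000
0101110000
1011000000
1010000000
Generation 3: 7 live cells
0000000000
0000000000
0000000000
0000000000
0000010000
0101010000
1000000000
0011000000
Generation 4: 5 live cells
0000000000
0000000000
0000000000
0000000000
0000100000
0000100000
0101100000
0000000000
Generation 5: 4 live cells
0000000000
0000000000
0000000000
0000000000
0000000000
0000110000
0001100000
0000000000
Population at generation 5: 4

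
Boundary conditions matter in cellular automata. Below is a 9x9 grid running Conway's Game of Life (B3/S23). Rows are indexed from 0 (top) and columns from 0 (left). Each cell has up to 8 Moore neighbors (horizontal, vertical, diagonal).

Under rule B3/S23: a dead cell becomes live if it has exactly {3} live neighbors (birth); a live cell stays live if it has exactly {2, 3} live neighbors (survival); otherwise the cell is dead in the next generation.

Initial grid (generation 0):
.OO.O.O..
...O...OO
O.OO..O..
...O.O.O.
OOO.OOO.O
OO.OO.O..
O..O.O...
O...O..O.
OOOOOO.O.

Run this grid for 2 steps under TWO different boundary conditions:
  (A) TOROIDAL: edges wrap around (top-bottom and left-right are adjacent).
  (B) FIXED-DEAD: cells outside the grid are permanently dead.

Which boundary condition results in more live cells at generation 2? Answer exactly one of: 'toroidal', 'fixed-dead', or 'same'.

Under TOROIDAL boundary, generation 2:
O........
...OO...O
...OO....
.......O.
......O.O
.....OOOO
.O...OOOO
O.....O..
........O
Population = 21

Under FIXED-DEAD boundary, generation 2:
...OOO.O.
....OO..O
...OO...O
.O.....O.
......OO.
.O...OOO.
.O...OOO.
O........
OOOOOO...
Population = 29

Comparison: toroidal=21, fixed-dead=29 -> fixed-dead

Answer: fixed-dead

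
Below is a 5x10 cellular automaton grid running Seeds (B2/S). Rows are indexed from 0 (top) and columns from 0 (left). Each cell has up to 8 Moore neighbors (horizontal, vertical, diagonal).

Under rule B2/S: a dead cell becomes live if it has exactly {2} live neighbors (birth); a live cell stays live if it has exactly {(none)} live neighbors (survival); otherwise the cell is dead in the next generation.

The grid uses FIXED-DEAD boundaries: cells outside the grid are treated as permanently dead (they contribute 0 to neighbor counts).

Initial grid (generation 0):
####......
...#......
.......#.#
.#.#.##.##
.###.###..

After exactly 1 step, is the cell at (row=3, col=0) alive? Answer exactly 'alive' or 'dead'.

Answer: alive

Derivation:
Simulating step by step:
Generation 0 (given above): 19 live cells
Generation 1: 9 live cells
....#.....
#...#...#.
...#.#....
#.........
#........#

Cell (3,0) at generation 1: 1 -> alive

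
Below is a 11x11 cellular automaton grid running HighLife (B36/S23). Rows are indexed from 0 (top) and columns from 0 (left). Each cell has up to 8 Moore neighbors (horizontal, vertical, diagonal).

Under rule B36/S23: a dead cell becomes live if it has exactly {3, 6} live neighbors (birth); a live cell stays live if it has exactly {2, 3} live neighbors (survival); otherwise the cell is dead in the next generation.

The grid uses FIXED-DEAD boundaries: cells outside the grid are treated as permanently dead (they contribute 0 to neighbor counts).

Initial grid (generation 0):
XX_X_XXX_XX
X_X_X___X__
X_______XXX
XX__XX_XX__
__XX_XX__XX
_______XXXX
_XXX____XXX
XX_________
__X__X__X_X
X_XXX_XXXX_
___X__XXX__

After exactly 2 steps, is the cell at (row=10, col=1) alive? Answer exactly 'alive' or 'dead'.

Simulating step by step:
Generation 0 (given above): 56 live cells
Generation 1: 63 live cells
XXXXXXXXXX_
X_XXXXX__X_
X__XXX_____
XXXXXX_X_X_
_XXX_X__X_X
_X__X_XX___
XXX____X__X
X__X____X_X
X_X_XXX_X__
_XX_X______
__XXXXX__X_
Generation 2: 49 live cells
X______XXX_
XX_______X_
XXX_____X__
X_______XX_
____X___XX_
__X_XXXXXX_
X_XX__XXXX_
XX_XXXX_X__
X_X_XX_X_X_
_______X___
_XX_XX_____

Cell (10,1) at generation 2: 1 -> alive

Answer: alive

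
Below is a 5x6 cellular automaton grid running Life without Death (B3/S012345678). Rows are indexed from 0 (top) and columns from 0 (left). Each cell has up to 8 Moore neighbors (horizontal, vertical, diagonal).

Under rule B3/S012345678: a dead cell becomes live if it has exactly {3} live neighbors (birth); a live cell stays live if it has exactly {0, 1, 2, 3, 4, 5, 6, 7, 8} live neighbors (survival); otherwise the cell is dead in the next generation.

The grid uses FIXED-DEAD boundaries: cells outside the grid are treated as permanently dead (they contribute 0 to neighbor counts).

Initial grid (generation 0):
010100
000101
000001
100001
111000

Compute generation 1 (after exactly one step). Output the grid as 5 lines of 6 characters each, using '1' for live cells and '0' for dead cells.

Answer: 011110
001101
000001
100001
111000

Derivation:
Simulating step by step:
Generation 0 (given above): 10 live cells
Generation 1: 13 live cells
(generation 1 grid is the final answer)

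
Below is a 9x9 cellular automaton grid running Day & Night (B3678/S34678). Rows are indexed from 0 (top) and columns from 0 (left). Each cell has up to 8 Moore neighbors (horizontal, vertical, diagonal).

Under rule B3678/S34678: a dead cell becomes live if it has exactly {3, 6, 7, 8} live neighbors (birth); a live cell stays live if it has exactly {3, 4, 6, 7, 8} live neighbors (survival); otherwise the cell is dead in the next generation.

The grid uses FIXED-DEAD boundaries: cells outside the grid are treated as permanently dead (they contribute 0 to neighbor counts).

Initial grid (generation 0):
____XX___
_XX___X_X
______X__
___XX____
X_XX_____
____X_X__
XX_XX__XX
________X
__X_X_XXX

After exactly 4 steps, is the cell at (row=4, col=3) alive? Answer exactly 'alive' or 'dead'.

Answer: alive

Derivation:
Simulating step by step:
Generation 0 (given above): 26 live cells
Generation 1: 23 live cells
_________
_______X_
__XX_X_X_
__XX_____
___X_X___
X___XX_X_
_____X_X_
_XX_XXXXX
_______X_
Generation 2: 23 live cells
_________
______X__
__XXX_X__
__XX__X__
__XX__X__
____XX___
_X_X__XX_
_____X_XX
_____X_XX
Generation 3: 21 live cells
_________
___X_X___
__XX___X_
_X_X___X_
__XX_____
____XX_X_
______XXX
____X_X_X
_______XX
Generation 4: 22 live cells
_________
__X_X____
__XX__X__
__XXX____
__XX__X__
___X___XX
____X_X_X
_____XXXX
_______X_

Cell (4,3) at generation 4: 1 -> alive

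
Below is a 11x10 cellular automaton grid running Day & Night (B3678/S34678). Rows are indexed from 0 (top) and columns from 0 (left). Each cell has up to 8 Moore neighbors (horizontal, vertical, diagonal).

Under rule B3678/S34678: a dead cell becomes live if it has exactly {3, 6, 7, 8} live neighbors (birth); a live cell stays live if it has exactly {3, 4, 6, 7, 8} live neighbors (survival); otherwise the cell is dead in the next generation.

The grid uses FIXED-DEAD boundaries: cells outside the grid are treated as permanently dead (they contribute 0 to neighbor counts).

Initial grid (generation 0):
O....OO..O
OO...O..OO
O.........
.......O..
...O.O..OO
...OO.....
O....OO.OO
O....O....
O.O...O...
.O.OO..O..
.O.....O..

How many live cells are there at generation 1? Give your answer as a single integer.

Answer: 21

Derivation:
Simulating step by step:
Generation 0 (given above): 33 live cells
Generation 1: 21 live cells
.O......O.
OO....O...
.O......O.
........O.
..........
....O.OO..
.....O....
.....O.O..
...OOO....
OO....O...
..O.......
Population at generation 1: 21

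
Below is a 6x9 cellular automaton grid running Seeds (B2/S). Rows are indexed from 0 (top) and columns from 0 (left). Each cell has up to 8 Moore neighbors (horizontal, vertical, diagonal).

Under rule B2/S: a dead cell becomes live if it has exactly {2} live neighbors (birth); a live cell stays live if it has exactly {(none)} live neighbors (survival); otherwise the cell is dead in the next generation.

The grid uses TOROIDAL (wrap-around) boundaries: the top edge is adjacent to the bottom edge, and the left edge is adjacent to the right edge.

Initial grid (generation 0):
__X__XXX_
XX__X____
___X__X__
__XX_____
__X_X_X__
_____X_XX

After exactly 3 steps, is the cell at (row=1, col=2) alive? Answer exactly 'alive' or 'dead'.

Simulating step by step:
Generation 0 (given above): 17 live cells
Generation 1: 11 live cells
___X_____
________X
X____X___
_X____XX_
_X______X
_XX______
Generation 2: 9 live cells
XX_______
X___X____
_X_______
__X__X___
______X__
___X_____
Generation 3: 20 live cells
__XXX___X
__X_____X
X_XXXX___
_X____X__
__XXXX___
XXX______

Cell (1,2) at generation 3: 1 -> alive

Answer: alive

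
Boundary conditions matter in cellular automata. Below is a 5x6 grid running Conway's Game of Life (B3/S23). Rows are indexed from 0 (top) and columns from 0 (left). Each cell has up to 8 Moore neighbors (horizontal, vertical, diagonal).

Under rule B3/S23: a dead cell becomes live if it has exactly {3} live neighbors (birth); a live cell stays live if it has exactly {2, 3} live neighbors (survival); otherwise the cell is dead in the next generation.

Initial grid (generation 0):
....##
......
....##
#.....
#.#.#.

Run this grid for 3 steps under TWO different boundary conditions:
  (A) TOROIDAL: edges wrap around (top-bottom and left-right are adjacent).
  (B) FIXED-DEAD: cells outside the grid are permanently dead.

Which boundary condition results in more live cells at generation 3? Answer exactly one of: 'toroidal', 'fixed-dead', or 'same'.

Answer: toroidal

Derivation:
Under TOROIDAL boundary, generation 3:
###.##
.#.#..
#...##
.##.##
.#.##.
Population = 17

Under FIXED-DEAD boundary, generation 3:
......
......
...#..
....##
......
Population = 3

Comparison: toroidal=17, fixed-dead=3 -> toroidal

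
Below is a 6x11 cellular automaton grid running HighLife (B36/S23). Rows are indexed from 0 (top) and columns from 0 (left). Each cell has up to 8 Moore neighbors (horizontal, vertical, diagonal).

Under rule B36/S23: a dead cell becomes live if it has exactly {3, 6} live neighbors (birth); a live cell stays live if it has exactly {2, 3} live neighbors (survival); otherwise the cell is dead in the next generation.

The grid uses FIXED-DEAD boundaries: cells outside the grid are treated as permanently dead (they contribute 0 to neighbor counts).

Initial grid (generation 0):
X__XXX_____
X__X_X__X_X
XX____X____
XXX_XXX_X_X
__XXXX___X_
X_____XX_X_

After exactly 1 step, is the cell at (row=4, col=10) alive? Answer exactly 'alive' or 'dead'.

Simulating step by step:
Generation 0 (given above): 29 live cells
Generation 1: 22 live cells
___X_X_____
X_XX_XX____
___X__X____
X_____XX_X_
X_X______XX
___XXXX_X__

Cell (4,10) at generation 1: 1 -> alive

Answer: alive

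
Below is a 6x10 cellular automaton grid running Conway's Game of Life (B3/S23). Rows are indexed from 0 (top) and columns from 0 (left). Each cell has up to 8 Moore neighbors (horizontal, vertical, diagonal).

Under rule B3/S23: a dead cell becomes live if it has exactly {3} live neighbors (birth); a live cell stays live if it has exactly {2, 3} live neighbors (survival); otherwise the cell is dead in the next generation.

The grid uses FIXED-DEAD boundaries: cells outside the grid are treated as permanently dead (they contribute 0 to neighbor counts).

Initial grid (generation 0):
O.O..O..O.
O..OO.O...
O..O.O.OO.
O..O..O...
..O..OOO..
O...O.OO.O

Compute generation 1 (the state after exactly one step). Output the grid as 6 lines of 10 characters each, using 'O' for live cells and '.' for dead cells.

Answer: .O.OOO....
O.OO..O.O.
OOOO.O.O..
.OOO....O.
.O.OO...O.
.......OO.

Derivation:
Simulating step by step:
Generation 0 (given above): 25 live cells
Generation 1: 25 live cells
(generation 1 grid is the final answer)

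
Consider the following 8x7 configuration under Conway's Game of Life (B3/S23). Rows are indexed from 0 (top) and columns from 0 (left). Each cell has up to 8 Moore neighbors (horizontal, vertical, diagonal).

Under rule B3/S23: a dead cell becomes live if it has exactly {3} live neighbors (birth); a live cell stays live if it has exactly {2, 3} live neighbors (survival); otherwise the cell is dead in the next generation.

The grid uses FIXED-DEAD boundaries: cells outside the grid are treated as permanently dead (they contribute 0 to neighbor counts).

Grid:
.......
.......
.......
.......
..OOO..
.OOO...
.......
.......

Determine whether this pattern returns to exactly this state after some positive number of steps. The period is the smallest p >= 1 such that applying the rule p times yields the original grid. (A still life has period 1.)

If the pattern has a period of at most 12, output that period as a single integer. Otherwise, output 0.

Simulating and comparing each generation to the original:
Gen 0 (original, given above): 6 live cells
Gen 1: 6 live cells, differs from original
Gen 2: 6 live cells, MATCHES original -> period = 2

Answer: 2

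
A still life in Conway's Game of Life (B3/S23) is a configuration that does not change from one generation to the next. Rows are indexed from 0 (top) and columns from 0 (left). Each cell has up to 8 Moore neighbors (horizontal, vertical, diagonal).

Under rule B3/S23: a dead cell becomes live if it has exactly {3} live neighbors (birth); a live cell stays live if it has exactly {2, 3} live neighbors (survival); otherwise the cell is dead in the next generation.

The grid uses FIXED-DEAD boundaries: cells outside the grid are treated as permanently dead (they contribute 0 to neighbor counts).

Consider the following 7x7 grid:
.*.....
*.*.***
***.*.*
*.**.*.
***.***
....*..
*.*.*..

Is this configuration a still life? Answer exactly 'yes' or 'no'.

Answer: no

Derivation:
Compute generation 1 and compare to generation 0 (given above):
Generation 1:
.*...*.
*.*.*.*
*.....*
.......
*.*...*
*.*.*..
...*...
Cell (0,5) differs: gen0=0 vs gen1=1 -> NOT a still life.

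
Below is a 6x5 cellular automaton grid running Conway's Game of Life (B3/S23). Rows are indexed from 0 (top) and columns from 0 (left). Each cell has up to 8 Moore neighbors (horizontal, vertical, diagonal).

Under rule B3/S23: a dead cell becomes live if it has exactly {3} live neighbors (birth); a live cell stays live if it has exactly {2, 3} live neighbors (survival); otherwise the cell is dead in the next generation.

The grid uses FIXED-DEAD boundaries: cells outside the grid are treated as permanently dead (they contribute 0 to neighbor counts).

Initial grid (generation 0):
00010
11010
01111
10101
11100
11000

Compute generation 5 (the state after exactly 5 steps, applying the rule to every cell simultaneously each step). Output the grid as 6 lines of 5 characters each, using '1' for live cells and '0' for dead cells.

Simulating step by step:
Generation 0 (given above): 16 live cells
Generation 1: 10 live cells
00100
11000
00001
10001
00110
10100
Generation 2: 10 live cells
01000
01000
11000
00001
00110
01110
Generation 3: 11 live cells
00000
01100
11000
01110
01001
01010
Generation 4: 10 live cells
00000
11100
10010
00010
11001
00100
Generation 5: 15 live cells
(generation 5 grid is the final answer)

Answer: 01000
11100
10010
11111
01110
01000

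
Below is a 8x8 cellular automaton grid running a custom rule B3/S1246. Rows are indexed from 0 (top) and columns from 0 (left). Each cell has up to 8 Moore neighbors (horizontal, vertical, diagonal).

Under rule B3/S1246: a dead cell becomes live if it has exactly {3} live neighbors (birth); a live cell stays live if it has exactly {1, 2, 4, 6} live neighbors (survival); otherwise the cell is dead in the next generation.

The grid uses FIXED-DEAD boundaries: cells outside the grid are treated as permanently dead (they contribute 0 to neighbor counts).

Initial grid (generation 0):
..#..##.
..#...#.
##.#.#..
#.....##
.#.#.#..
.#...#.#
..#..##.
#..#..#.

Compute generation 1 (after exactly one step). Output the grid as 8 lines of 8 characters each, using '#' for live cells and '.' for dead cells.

Answer: ..#..##.
...##...
#.##.#.#
.....#.#
###.##.#
.#.....#
.##.#.##
...#.##.

Derivation:
Simulating step by step:
Generation 0 (given above): 24 live cells
Generation 1: 28 live cells
(generation 1 grid is the final answer)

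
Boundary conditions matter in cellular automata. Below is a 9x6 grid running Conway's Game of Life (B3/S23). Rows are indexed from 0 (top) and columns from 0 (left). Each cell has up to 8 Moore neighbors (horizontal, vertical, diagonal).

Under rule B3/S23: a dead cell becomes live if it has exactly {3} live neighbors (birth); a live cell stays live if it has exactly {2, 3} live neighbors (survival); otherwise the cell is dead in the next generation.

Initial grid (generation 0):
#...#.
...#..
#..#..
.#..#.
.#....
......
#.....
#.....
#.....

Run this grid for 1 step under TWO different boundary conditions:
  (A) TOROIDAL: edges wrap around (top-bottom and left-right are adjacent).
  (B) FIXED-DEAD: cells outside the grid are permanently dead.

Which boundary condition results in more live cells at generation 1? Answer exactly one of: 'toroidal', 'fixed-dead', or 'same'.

Under TOROIDAL boundary, generation 1:
.....#
...###
..###.
###...
......
......
......
##...#
##....
Population = 15

Under FIXED-DEAD boundary, generation 1:
......
...##.
..###.
###...
......
......
......
##....
......
Population = 10

Comparison: toroidal=15, fixed-dead=10 -> toroidal

Answer: toroidal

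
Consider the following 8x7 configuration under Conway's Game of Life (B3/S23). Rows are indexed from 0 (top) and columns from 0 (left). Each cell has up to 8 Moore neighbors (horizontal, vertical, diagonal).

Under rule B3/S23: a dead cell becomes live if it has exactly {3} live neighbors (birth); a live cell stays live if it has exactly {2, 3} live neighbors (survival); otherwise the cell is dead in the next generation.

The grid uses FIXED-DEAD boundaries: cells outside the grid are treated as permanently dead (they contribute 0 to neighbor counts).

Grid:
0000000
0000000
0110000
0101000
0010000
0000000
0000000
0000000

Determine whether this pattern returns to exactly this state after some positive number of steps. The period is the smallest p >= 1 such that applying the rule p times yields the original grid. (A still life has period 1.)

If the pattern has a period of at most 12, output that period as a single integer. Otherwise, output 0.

Simulating and comparing each generation to the original:
Gen 0 (original, given above): 5 live cells
Gen 1: 5 live cells, MATCHES original -> period = 1

Answer: 1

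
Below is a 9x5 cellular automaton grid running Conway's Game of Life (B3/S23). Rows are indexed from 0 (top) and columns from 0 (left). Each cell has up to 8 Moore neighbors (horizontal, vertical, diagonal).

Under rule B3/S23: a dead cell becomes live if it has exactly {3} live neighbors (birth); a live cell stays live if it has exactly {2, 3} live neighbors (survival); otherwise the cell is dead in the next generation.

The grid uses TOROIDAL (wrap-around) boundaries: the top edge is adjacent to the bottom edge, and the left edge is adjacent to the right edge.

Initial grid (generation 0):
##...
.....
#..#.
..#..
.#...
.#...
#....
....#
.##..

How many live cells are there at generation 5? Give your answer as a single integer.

Answer: 21

Derivation:
Simulating step by step:
Generation 0 (given above): 11 live cells
Generation 1: 17 live cells
###..
##..#
.....
.##..
.##..
##...
#....
##...
.##..
Generation 2: 12 live cells
...##
..#.#
..#..
.##..
.....
#.#..
....#
#.#..
.....
Generation 3: 13 live cells
...##
..#.#
..#..
.##..
..#..
.....
#..##
.....
...##
Generation 4: 16 live cells
#.#..
..#.#
..#..
.###.
.##..
...##
....#
#....
...##
Generation 5: 21 live cells
###..
..#..
.....
...#.
##..#
#.###
#..##
#..#.
##.##
Population at generation 5: 21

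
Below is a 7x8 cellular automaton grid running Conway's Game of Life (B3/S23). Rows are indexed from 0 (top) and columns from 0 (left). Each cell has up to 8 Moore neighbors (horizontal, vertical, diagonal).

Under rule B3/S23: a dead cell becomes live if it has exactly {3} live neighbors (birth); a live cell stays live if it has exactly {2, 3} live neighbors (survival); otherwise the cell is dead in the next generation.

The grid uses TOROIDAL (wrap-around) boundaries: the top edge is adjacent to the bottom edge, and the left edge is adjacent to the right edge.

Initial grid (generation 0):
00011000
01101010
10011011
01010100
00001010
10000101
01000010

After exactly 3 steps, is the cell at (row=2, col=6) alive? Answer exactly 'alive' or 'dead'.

Answer: alive

Derivation:
Simulating step by step:
Generation 0 (given above): 21 live cells
Generation 1: 25 live cells
01011000
11100010
10000011
10110000
10001011
10000101
10001111
Generation 2: 17 live cells
00011000
00110110
00010010
00010100
00011110
01000000
01010000
Generation 3: 16 live cells
00000100
00100110
00010010
00110000
00110110
00010100
00011000

Cell (2,6) at generation 3: 1 -> alive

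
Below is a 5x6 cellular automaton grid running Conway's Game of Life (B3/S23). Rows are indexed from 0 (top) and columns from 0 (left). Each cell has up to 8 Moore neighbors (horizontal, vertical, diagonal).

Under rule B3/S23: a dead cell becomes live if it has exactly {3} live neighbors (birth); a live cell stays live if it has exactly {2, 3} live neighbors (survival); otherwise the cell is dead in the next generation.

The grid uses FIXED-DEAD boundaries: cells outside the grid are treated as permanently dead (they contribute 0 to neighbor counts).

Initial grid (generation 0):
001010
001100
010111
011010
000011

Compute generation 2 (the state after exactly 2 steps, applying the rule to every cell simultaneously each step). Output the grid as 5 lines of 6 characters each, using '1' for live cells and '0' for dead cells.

Answer: 000000
011000
110000
011101
001110

Derivation:
Simulating step by step:
Generation 0 (given above): 13 live cells
Generation 1: 10 live cells
001000
010001
010001
011000
000111
Generation 2: 11 live cells
(generation 2 grid is the final answer)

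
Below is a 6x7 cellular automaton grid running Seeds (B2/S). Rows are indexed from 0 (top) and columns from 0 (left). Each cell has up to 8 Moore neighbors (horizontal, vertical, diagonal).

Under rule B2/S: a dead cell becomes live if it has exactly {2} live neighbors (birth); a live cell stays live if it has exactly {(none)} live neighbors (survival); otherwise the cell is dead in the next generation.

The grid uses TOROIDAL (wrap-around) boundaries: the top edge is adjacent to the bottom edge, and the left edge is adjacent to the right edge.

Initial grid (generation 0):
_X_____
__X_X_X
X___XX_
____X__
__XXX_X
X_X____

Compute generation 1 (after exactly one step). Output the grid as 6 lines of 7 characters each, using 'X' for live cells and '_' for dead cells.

Simulating step by step:
Generation 0 (given above): 14 live cells
Generation 1: 10 live cells
(generation 1 grid is the final answer)

Answer: _____XX
_______
_X_____
XXX____
X______
____XXX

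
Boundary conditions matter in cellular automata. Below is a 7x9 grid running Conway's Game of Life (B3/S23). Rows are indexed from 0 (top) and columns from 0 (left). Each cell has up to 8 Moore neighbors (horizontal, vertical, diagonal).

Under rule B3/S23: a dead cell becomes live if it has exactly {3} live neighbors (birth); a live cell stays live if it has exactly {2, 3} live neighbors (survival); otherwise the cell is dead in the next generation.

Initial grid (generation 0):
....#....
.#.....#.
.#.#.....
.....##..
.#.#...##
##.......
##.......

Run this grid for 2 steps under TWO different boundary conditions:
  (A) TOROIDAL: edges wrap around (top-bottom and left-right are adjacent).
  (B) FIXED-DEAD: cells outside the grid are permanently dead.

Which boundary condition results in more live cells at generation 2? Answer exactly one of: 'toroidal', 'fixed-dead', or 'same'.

Answer: toroidal

Derivation:
Under TOROIDAL boundary, generation 2:
#.#......
..#......
.#.#.###.
#.##.....
##...##.#
..#....##
##.......
Population = 21

Under FIXED-DEAD boundary, generation 2:
.........
.........
...#.###.
..##.....
.#...###.
..#......
.........
Population = 11

Comparison: toroidal=21, fixed-dead=11 -> toroidal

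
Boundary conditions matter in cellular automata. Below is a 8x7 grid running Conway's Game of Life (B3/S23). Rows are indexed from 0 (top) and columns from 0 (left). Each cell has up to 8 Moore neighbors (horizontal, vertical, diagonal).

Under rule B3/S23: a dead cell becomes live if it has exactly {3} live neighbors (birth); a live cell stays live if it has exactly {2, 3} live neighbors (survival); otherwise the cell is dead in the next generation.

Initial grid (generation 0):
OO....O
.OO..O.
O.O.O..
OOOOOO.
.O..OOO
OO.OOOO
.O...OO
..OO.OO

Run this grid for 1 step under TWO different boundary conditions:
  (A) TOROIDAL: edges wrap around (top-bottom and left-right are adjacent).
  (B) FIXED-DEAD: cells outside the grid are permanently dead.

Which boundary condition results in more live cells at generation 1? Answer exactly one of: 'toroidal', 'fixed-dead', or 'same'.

Answer: fixed-dead

Derivation:
Under TOROIDAL boundary, generation 1:
...OO..
..OO.O.
O......
.......
.......
.O.O...
.O.....
..O.O..
Population = 11

Under FIXED-DEAD boundary, generation 1:
OOO....
..OO.O.
O......
O.....O
.......
OO.O...
OO.....
..O.OOO
Population = 18

Comparison: toroidal=11, fixed-dead=18 -> fixed-dead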